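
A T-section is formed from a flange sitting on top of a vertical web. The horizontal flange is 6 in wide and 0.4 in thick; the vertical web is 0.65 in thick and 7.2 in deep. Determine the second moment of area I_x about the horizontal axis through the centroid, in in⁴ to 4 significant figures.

I_x ≈ 43.16 in⁴

Break the section into simple shapes (no overlaps), measuring from the bottom-left corner of the bounding box.
Flange: 6 × 0.4, A = 2.4 in², y = 7.4 in, Ī = 0.032 in⁴.
Web: 0.65 × 7.2, A = 4.68 in², y = 3.6 in, Ī = 20.2176 in⁴.
Centroid: ȳ = ΣA·y / ΣA = 4.88814 in.
Transfer each piece to the horizontal axis through the centroid using Ī + A·d² with d = y − 4.88814:
  flange: d = 2.51186 in → contributes +15.1747 in⁴
  web: d = -1.28814 in → contributes +27.9831 in⁴
Total I = 43.1578 in⁴.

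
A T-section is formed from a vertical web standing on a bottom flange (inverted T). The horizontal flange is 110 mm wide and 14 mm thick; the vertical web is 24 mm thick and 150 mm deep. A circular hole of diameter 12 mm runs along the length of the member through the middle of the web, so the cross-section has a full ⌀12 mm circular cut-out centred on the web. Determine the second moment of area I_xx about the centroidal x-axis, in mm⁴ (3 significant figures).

I_xx ≈ 1.40 × 10⁷ mm⁴

Break the section into simple shapes (no overlaps), measuring from the bottom-left corner of the bounding box.
Flange: 110 × 14, A = 1 540 mm², y = 7 mm, Ī = 25 153 mm⁴.
Web: 24 × 150, A = 3 600 mm², y = 89 mm, Ī = 6 750 000 mm⁴.
Hole (subtracted): ⌀12, A = 113.1 mm², y = 89 mm, Ī = 1017.9 mm⁴.
Centroid: ȳ = ΣA·y / ΣA = 63.879 mm.
Transfer each piece to the centroidal x-axis using Ī + A·d² with d = y − 63.879:
  flange: d = -56.879 mm → contributes +5 007 422 mm⁴
  web: d = 25.121 mm → contributes +9 021 803 mm⁴
  hole: d = 25.121 mm → contributes −72 389 mm⁴
Total I = 13 956 836 mm⁴.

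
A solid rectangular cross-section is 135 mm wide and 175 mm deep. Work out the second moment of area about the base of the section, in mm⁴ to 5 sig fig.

The section: 135 × 175, A = 23 625 mm², y = 87.5 mm, Ī = 60 292 969 mm⁴.
Transfer it to the bottom edge using Ī + A·d² with d = y − 0:
  the section: d = 87.5 mm → contributes +241 171 875 mm⁴
Total I = 241 171 875 mm⁴.

I_base ≈ 2.4117 × 10⁸ mm⁴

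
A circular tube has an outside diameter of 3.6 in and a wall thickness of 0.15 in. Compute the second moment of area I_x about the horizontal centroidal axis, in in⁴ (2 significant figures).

Break the section into simple shapes (no overlaps), measuring from the bottom-left corner of the bounding box.
Outer circle: ⌀3.6, A = 10.18 in², y = 1.8 in, Ī = 8.245 in⁴.
Bore (subtracted): ⌀3.3, A = 8.553 in², y = 1.8 in, Ī = 5.821 in⁴.
By symmetry the centroid is at mid-height, ȳ = 1.8 in.
All pieces are centred on the horizontal centroidal axis, so I = ΣĪ (holes subtracted) = 2.423 in⁴.

I_x ≈ 2.4 in⁴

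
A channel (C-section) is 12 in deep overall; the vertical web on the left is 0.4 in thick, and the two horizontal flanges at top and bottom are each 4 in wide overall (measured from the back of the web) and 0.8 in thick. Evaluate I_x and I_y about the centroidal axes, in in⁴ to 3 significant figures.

Break the section into simple shapes (no overlaps), measuring from the bottom-left corner of the bounding box.
Web: 0.4 × 12, A = 4.8 in², y = 6 in, Ī = 57.6 in⁴.
Top flange (beyond web): 3.6 × 0.8, A = 2.88 in², y = 11.6 in, Ī = 0.1536 in⁴.
Bottom flange (beyond web): 3.6 × 0.8, A = 2.88 in², y = 0.4 in, Ī = 0.1536 in⁴.
By symmetry the centroid is at mid-height, ȳ = 6 in.
Transfer each piece to the centroidal x-axis using Ī + A·d² with d = y − 6:
  web: d = 0 in → contributes +57.6 in⁴
  top flange (beyond web): d = 5.6 in → contributes +90.47 in⁴
  bottom flange (beyond web): d = -5.6 in → contributes +90.47 in⁴
Total I = 238.54 in⁴.
For the y-axis: x̄ = 1.2909 in.
Repeating about the centroidal y-axis gives I_y = 16.758 in⁴.

I_x ≈ 239 in⁴, I_y ≈ 16.8 in⁴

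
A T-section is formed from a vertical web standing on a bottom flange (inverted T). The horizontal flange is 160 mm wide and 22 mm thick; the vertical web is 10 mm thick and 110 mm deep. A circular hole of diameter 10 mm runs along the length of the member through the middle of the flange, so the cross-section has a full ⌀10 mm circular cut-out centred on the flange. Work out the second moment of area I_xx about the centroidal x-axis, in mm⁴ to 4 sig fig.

I_xx ≈ 4.882 × 10⁶ mm⁴

Decompose the section into non-overlapping parts with the origin at the bottom-left of its bounding rectangle.
Flange: 160 × 22, A = 3 520 mm², y = 11 mm, Ī = 141 973 mm⁴.
Web: 10 × 110, A = 1 100 mm², y = 77 mm, Ī = 1 109 167 mm⁴.
Hole (subtracted): ⌀10, A = 78.5398 mm², y = 11 mm, Ī = 490.874 mm⁴.
Centroid: ȳ = ΣA·y / ΣA = 26.986 mm.
Transfer each piece to the centroidal x-axis using Ī + A·d² with d = y − 26.986:
  flange: d = -15.986 mm → contributes +1 041 522 mm⁴
  web: d = 50.014 mm → contributes +3 860 702 mm⁴
  hole: d = -15.986 mm → contributes −20 562 mm⁴
Total I = 4 881 662 mm⁴.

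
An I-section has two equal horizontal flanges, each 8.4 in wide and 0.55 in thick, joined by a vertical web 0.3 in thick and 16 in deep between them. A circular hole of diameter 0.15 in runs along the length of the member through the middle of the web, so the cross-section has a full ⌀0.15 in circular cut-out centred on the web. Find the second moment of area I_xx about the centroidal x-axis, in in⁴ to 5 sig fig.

I_xx ≈ 735.35 in⁴

Break the section into simple shapes (no overlaps), measuring from the bottom-left corner of the bounding box.
Bottom flange: 8.4 × 0.55, A = 4.62 in², y = 0.275 in, Ī = 0.1164625 in⁴.
Web: 0.3 × 16, A = 4.8 in², y = 8.55 in, Ī = 102.4 in⁴.
Top flange: 8.4 × 0.55, A = 4.62 in², y = 16.825 in, Ī = 0.1164625 in⁴.
Hole (subtracted): ⌀0.15, A = 0.01767146 in², y = 8.55 in, Ī = 0.00002485049 in⁴.
By symmetry the centroid is at mid-height, ȳ = 8.55 in.
Transfer each piece to the centroidal x-axis using Ī + A·d² with d = y − 8.55:
  bottom flange: d = -8.275 in → contributes +316.4739 in⁴
  web: d = 0 in → contributes +102.4 in⁴
  top flange: d = 8.275 in → contributes +316.4739 in⁴
  hole: d = 0 in → contributes −0.00002485049 in⁴
Total I = 735.3477 in⁴.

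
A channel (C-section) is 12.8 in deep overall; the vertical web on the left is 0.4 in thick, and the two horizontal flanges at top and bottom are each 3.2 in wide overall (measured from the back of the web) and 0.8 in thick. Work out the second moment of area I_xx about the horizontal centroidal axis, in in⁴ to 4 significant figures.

I_xx ≈ 231.4 in⁴

Split into non-overlapping primitives; take the origin at the lower-left of the bounding box.
Web: 0.4 × 12.8, A = 5.12 in², y = 6.4 in, Ī = 69.9051 in⁴.
Top flange (beyond web): 2.8 × 0.8, A = 2.24 in², y = 12.4 in, Ī = 0.119467 in⁴.
Bottom flange (beyond web): 2.8 × 0.8, A = 2.24 in², y = 0.4 in, Ī = 0.119467 in⁴.
By symmetry the centroid is at mid-height, ȳ = 6.4 in.
Transfer each piece to the horizontal centroidal axis using Ī + A·d² with d = y − 6.4:
  web: d = 0 in → contributes +69.9051 in⁴
  top flange (beyond web): d = 6 in → contributes +80.7595 in⁴
  bottom flange (beyond web): d = -6 in → contributes +80.7595 in⁴
Total I = 231.424 in⁴.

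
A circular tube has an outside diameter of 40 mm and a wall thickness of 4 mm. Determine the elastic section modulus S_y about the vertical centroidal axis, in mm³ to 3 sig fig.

Break the section into simple shapes (no overlaps), measuring from the bottom-left corner of the bounding box.
Outer circle: ⌀40, A = 1256.6 mm², x = 20 mm, Ī = 125 664 mm⁴.
Bore (subtracted): ⌀32, A = 804.25 mm², x = 20 mm, Ī = 51 472 mm⁴.
By symmetry the centroid is at mid-width, x̄ = 20 mm.
All pieces are centred on the vertical centroidal axis, so I = ΣĪ (holes subtracted) = 74 192 mm⁴.
Extreme fibre distance c = 20 mm; S = I/c = 3709.6 mm³.

S_y ≈ 3710 mm³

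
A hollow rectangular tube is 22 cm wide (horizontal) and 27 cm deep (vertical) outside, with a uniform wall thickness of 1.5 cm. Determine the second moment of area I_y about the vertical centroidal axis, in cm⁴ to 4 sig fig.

Break the section into simple shapes (no overlaps), measuring from the bottom-left corner of the bounding box.
Outer rectangle: 22 × 27, A = 594 cm², x = 11 cm, Ī = 23 958 cm⁴.
Inner void (subtracted): 19 × 24, A = 456 cm², x = 11 cm, Ī = 13 718 cm⁴.
By symmetry the centroid is at mid-width, x̄ = 11 cm.
All pieces are centred on the vertical centroidal axis, so I = ΣĪ (holes subtracted) = 10 240 cm⁴.

I_y ≈ 1.024 × 10⁴ cm⁴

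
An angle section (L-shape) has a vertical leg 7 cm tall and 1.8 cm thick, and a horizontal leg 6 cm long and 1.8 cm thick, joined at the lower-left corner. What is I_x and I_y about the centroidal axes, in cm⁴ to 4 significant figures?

Break the section into simple shapes (no overlaps), measuring from the bottom-left corner of the bounding box.
Vertical leg: 1.8 × 7, A = 12.6 cm², y = 3.5 cm, Ī = 51.45 cm⁴.
Horizontal leg (remainder): 4.2 × 1.8, A = 7.56 cm², y = 0.9 cm, Ī = 2.0412 cm⁴.
Centroid: ȳ = ΣA·y / ΣA = 2.525 cm.
Transfer each piece to the centroidal x-axis using Ī + A·d² with d = y − 2.525:
  vertical leg: d = 0.975 cm → contributes +63.4279 cm⁴
  horizontal leg (remainder): d = -1.625 cm → contributes +22.0043 cm⁴
Total I = 85.4322 cm⁴.
For the y-axis: x̄ = 2.025 cm.
Repeating about the centroidal y-axis gives I_y = 57.0402 cm⁴.

I_x ≈ 85.43 cm⁴, I_y ≈ 57.04 cm⁴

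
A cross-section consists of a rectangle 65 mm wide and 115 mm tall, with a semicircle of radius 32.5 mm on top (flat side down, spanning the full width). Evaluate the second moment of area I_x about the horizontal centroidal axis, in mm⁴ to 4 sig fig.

Treat the section as a set of non-overlapping primitives; coordinates are from the bounding-box lower-left.
Rectangular body: 65 × 115, A = 7 475 mm², y = 57.5 mm, Ī = 8 238 073 mm⁴.
Semicircular cap: semicircle r = 32.5, A = 1659.15 mm², y = 128.793 mm, Ī = 122 452 mm⁴.
Centroid: ȳ = ΣA·y / ΣA = 70.4499 mm.
Transfer each piece to the horizontal centroidal axis using Ī + A·d² with d = y − 70.4499:
  rectangular body: d = -12.9499 mm → contributes +9 491 638 mm⁴
  semicircular cap: d = 58.3435 mm → contributes +5 770 149 mm⁴
Total I = 15 261 786 mm⁴.

I_x ≈ 1.526 × 10⁷ mm⁴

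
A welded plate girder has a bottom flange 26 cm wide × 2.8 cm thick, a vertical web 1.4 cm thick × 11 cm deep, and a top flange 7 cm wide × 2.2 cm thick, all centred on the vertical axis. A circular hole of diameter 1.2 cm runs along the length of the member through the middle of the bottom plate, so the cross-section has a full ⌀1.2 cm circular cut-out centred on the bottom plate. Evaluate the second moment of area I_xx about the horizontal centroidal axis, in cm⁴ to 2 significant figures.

Break the section into simple shapes (no overlaps), measuring from the bottom-left corner of the bounding box.
Bottom plate: 26 × 2.8, A = 72.8 cm², y = 1.4 cm, Ī = 47.56 cm⁴.
Web plate: 1.4 × 11, A = 15.4 cm², y = 8.3 cm, Ī = 155.3 cm⁴.
Top plate: 7 × 2.2, A = 15.4 cm², y = 14.9 cm, Ī = 6.211 cm⁴.
Hole (subtracted): ⌀1.2, A = 1.131 cm², y = 1.4 cm, Ī = 0.1018 cm⁴.
Centroid: ȳ = ΣA·y / ΣA = 4.466 cm.
Transfer each piece to the horizontal centroidal axis using Ī + A·d² with d = y − 4.466:
  bottom plate: d = -3.066 cm → contributes +731.9 cm⁴
  web plate: d = 3.834 cm → contributes +381.7 cm⁴
  top plate: d = 10.43 cm → contributes +1 683 cm⁴
  hole: d = -3.066 cm → contributes −10.73 cm⁴
Total I = 2 786 cm⁴.

I_xx ≈ 2800 cm⁴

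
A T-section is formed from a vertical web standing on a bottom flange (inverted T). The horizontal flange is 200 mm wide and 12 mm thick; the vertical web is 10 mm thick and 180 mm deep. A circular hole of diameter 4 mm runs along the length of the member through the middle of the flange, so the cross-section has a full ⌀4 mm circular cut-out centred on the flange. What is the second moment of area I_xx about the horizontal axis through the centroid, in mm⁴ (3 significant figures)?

I_xx ≈ 1.43 × 10⁷ mm⁴

Split into non-overlapping primitives; take the origin at the lower-left of the bounding box.
Flange: 200 × 12, A = 2 400 mm², y = 6 mm, Ī = 28 800 mm⁴.
Web: 10 × 180, A = 1 800 mm², y = 102 mm, Ī = 4 860 000 mm⁴.
Hole (subtracted): ⌀4, A = 12.566 mm², y = 6 mm, Ī = 12.566 mm⁴.
Centroid: ȳ = ΣA·y / ΣA = 47.266 mm.
Transfer each piece to the horizontal axis through the centroid using Ī + A·d² with d = y − 47.266:
  flange: d = -41.266 mm → contributes +4 115 783 mm⁴
  web: d = 54.734 mm → contributes +10 252 395 mm⁴
  hole: d = -41.266 mm → contributes −21 412 mm⁴
Total I = 14 346 766 mm⁴.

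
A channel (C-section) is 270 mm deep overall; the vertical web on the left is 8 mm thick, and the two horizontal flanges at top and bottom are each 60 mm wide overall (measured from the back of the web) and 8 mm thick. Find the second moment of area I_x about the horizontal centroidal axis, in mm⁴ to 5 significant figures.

Split into non-overlapping primitives; take the origin at the lower-left of the bounding box.
Web: 8 × 270, A = 2 160 mm², y = 135 mm, Ī = 13 122 000 mm⁴.
Top flange (beyond web): 52 × 8, A = 416 mm², y = 266 mm, Ī = 2218.667 mm⁴.
Bottom flange (beyond web): 52 × 8, A = 416 mm², y = 4 mm, Ī = 2218.667 mm⁴.
By symmetry the centroid is at mid-height, ȳ = 135 mm.
Transfer each piece to the horizontal centroidal axis using Ī + A·d² with d = y − 135:
  web: d = 0 mm → contributes +13 122 000 mm⁴
  top flange (beyond web): d = 131 mm → contributes +7 141 195 mm⁴
  bottom flange (beyond web): d = -131 mm → contributes +7 141 195 mm⁴
Total I = 27 404 389 mm⁴.

I_x ≈ 2.7404 × 10⁷ mm⁴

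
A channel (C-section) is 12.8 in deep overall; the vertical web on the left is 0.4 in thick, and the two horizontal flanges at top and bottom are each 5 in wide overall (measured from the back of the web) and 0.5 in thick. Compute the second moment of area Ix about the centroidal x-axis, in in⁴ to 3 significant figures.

Break the section into simple shapes (no overlaps), measuring from the bottom-left corner of the bounding box.
Web: 0.4 × 12.8, A = 5.12 in², y = 6.4 in, Ī = 69.905 in⁴.
Top flange (beyond web): 4.6 × 0.5, A = 2.3 in², y = 12.55 in, Ī = 0.047917 in⁴.
Bottom flange (beyond web): 4.6 × 0.5, A = 2.3 in², y = 0.25 in, Ī = 0.047917 in⁴.
By symmetry the centroid is at mid-height, ȳ = 6.4 in.
Transfer each piece to the centroidal x-axis using Ī + A·d² with d = y − 6.4:
  web: d = 0 in → contributes +69.905 in⁴
  top flange (beyond web): d = 6.15 in → contributes +87.04 in⁴
  bottom flange (beyond web): d = -6.15 in → contributes +87.04 in⁴
Total I = 243.98 in⁴.

Ix ≈ 244 in⁴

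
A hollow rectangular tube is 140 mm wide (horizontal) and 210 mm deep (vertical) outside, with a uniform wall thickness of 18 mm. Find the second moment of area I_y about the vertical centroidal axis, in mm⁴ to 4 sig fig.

I_y ≈ 3.171 × 10⁷ mm⁴

Split into non-overlapping primitives; take the origin at the lower-left of the bounding box.
Outer rectangle: 140 × 210, A = 29 400 mm², x = 70 mm, Ī = 48 020 000 mm⁴.
Inner void (subtracted): 104 × 174, A = 18 096 mm², x = 70 mm, Ī = 16 310 528 mm⁴.
By symmetry the centroid is at mid-width, x̄ = 70 mm.
All pieces are centred on the vertical centroidal axis, so I = ΣĪ (holes subtracted) = 31 709 472 mm⁴.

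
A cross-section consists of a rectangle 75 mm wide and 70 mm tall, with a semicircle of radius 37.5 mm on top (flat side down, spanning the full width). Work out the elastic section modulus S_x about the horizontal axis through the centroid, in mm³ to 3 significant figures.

Decompose the section into non-overlapping parts with the origin at the bottom-left of its bounding rectangle.
Rectangular body: 75 × 70, A = 5 250 mm², y = 35 mm, Ī = 2 143 750 mm⁴.
Semicircular cap: semicircle r = 37.5, A = 2208.9 mm², y = 85.915 mm, Ī = 217 049 mm⁴.
Centroid: ȳ = ΣA·y / ΣA = 50.078 mm.
Transfer each piece to the horizontal axis through the centroid using Ī + A·d² with d = y − 50.078:
  rectangular body: d = -15.078 mm → contributes +3 337 383 mm⁴
  semicircular cap: d = 35.837 mm → contributes +3 053 972 mm⁴
Total I = 6 391 355 mm⁴.
Extreme fibre distance c = 57.422 mm; S = I/c = 111 306 mm³.

S_x ≈ 1.11 × 10⁵ mm³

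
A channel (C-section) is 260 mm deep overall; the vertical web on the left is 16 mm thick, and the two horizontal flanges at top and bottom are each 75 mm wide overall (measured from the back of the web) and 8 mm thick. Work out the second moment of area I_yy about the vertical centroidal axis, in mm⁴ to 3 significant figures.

Treat the section as a set of non-overlapping primitives; coordinates are from the bounding-box lower-left.
Web: 16 × 260, A = 4 160 mm², x = 8 mm, Ī = 88 747 mm⁴.
Top flange (beyond web): 59 × 8, A = 472 mm², x = 45.5 mm, Ī = 136 919 mm⁴.
Bottom flange (beyond web): 59 × 8, A = 472 mm², x = 45.5 mm, Ī = 136 919 mm⁴.
Centroid: x̄ = ΣA·x / ΣA = 14.936 mm.
Transfer each piece to the vertical centroidal axis using Ī + A·d² with d = x − 14.936:
  web: d = -6.9357 mm → contributes +288 861 mm⁴
  top flange (beyond web): d = 30.564 mm → contributes +577 850 mm⁴
  bottom flange (beyond web): d = 30.564 mm → contributes +577 850 mm⁴
Total I = 1 444 560 mm⁴.

I_yy ≈ 1.44 × 10⁶ mm⁴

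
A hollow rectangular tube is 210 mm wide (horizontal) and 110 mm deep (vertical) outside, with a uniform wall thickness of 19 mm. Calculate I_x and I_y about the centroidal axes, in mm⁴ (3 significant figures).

Break the section into simple shapes (no overlaps), measuring from the bottom-left corner of the bounding box.
Outer rectangle: 210 × 110, A = 23 100 mm², y = 55 mm, Ī = 23 292 500 mm⁴.
Inner void (subtracted): 172 × 72, A = 12 384 mm², y = 55 mm, Ī = 5 349 888 mm⁴.
By symmetry the centroid is at mid-height, ȳ = 55 mm.
All pieces are centred on the centroidal x-axis, so I = ΣĪ (holes subtracted) = 17 942 612 mm⁴.
Repeating about the centroidal y-axis gives I_y = 54 361 812 mm⁴.

I_x ≈ 1.79 × 10⁷ mm⁴, I_y ≈ 5.44 × 10⁷ mm⁴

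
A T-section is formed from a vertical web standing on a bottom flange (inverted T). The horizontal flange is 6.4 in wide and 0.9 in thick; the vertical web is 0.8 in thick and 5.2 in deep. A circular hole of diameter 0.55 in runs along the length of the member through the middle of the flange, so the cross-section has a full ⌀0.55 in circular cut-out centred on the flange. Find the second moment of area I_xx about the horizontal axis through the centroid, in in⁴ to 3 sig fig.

I_xx ≈ 31.8 in⁴

Break the section into simple shapes (no overlaps), measuring from the bottom-left corner of the bounding box.
Flange: 6.4 × 0.9, A = 5.76 in², y = 0.45 in, Ī = 0.3888 in⁴.
Web: 0.8 × 5.2, A = 4.16 in², y = 3.5 in, Ī = 9.3739 in⁴.
Hole (subtracted): ⌀0.55, A = 0.23758 in², y = 0.45 in, Ī = 0.0044918 in⁴.
Centroid: ȳ = ΣA·y / ΣA = 1.7604 in.
Transfer each piece to the horizontal axis through the centroid using Ī + A·d² with d = y − 1.7604:
  flange: d = -1.3104 in → contributes +10.28 in⁴
  web: d = 1.7396 in → contributes +21.963 in⁴
  hole: d = -1.3104 in → contributes −0.41247 in⁴
Total I = 31.83 in⁴.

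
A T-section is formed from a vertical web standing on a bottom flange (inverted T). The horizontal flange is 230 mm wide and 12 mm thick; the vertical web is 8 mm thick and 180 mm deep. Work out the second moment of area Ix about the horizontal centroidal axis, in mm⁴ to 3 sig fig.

Decompose the section into non-overlapping parts with the origin at the bottom-left of its bounding rectangle.
Flange: 230 × 12, A = 2 760 mm², y = 6 mm, Ī = 33 120 mm⁴.
Web: 8 × 180, A = 1 440 mm², y = 102 mm, Ī = 3 888 000 mm⁴.
Centroid: ȳ = ΣA·y / ΣA = 38.914 mm.
Transfer each piece to the horizontal centroidal axis using Ī + A·d² with d = y − 38.914:
  flange: d = -32.914 mm → contributes +3 023 167 mm⁴
  web: d = 63.086 mm → contributes +9 618 923 mm⁴
Total I = 12 642 089 mm⁴.

Ix ≈ 1.26 × 10⁷ mm⁴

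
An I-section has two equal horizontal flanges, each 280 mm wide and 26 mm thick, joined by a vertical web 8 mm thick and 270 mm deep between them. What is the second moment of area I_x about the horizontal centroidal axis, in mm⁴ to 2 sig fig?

I_x ≈ 3.3 × 10⁸ mm⁴

Break the section into simple shapes (no overlaps), measuring from the bottom-left corner of the bounding box.
Bottom flange: 280 × 26, A = 7 280 mm², y = 13 mm, Ī = 410 107 mm⁴.
Web: 8 × 270, A = 2 160 mm², y = 161 mm, Ī = 13 122 000 mm⁴.
Top flange: 280 × 26, A = 7 280 mm², y = 309 mm, Ī = 410 107 mm⁴.
By symmetry the centroid is at mid-height, ȳ = 161 mm.
Transfer each piece to the horizontal centroidal axis using Ī + A·d² with d = y − 161:
  bottom flange: d = -148 mm → contributes +159 871 227 mm⁴
  web: d = 0 mm → contributes +13 122 000 mm⁴
  top flange: d = 148 mm → contributes +159 871 227 mm⁴
Total I = 332 864 453 mm⁴.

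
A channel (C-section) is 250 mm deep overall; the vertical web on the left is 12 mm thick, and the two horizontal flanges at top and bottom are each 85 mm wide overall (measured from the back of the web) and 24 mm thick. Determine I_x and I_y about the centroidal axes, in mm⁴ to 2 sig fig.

I_x ≈ 6.1 × 10⁷ mm⁴, I_y ≈ 4.5 × 10⁶ mm⁴

Decompose the section into non-overlapping parts with the origin at the bottom-left of its bounding rectangle.
Web: 12 × 250, A = 3 000 mm², y = 125 mm, Ī = 15 625 000 mm⁴.
Top flange (beyond web): 73 × 24, A = 1 752 mm², y = 238 mm, Ī = 84 096 mm⁴.
Bottom flange (beyond web): 73 × 24, A = 1 752 mm², y = 12 mm, Ī = 84 096 mm⁴.
By symmetry the centroid is at mid-height, ȳ = 125 mm.
Transfer each piece to the centroidal x-axis using Ī + A·d² with d = y − 125:
  web: d = 0 mm → contributes +15 625 000 mm⁴
  top flange (beyond web): d = 113 mm → contributes +22 455 384 mm⁴
  bottom flange (beyond web): d = -113 mm → contributes +22 455 384 mm⁴
Total I = 60 535 768 mm⁴.
For the y-axis: x̄ = 28.9 mm.
Repeating about the centroidal y-axis gives I_y = 4 511 395 mm⁴.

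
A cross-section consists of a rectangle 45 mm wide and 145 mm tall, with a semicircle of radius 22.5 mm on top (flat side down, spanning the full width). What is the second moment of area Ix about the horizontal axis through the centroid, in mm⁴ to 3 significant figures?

Ix ≈ 1.62 × 10⁷ mm⁴

Decompose the section into non-overlapping parts with the origin at the bottom-left of its bounding rectangle.
Rectangular body: 45 × 145, A = 6 525 mm², y = 72.5 mm, Ī = 11 432 344 mm⁴.
Semicircular cap: semicircle r = 22.5, A = 795.22 mm², y = 154.55 mm, Ī = 28 130 mm⁴.
Centroid: ȳ = ΣA·y / ΣA = 81.413 mm.
Transfer each piece to the horizontal axis through the centroid using Ī + A·d² with d = y − 81.413:
  rectangular body: d = -8.9132 mm → contributes +11 950 729 mm⁴
  semicircular cap: d = 73.136 mm → contributes +4 281 644 mm⁴
Total I = 16 232 373 mm⁴.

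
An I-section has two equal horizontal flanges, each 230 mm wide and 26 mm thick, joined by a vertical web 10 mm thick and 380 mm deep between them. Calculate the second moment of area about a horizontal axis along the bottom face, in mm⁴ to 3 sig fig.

I_base ≈ 1.27 × 10⁹ mm⁴

Treat the section as a set of non-overlapping primitives; coordinates are from the bounding-box lower-left.
Bottom flange: 230 × 26, A = 5 980 mm², y = 13 mm, Ī = 336 873 mm⁴.
Web: 10 × 380, A = 3 800 mm², y = 216 mm, Ī = 45 726 667 mm⁴.
Top flange: 230 × 26, A = 5 980 mm², y = 419 mm, Ī = 336 873 mm⁴.
Transfer each piece to the base of the section using Ī + A·d² with d = y − 0:
  bottom flange: d = 13 mm → contributes +1 347 493 mm⁴
  web: d = 216 mm → contributes +223 019 467 mm⁴
  top flange: d = 419 mm → contributes +1 050 191 653 mm⁴
Total I = 1 274 558 613 mm⁴.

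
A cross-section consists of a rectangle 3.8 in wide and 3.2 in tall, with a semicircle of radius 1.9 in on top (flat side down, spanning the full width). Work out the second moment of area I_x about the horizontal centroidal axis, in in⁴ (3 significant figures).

Break the section into simple shapes (no overlaps), measuring from the bottom-left corner of the bounding box.
Rectangular body: 3.8 × 3.2, A = 12.16 in², y = 1.6 in, Ī = 10.377 in⁴.
Semicircular cap: semicircle r = 1.9, A = 5.6706 in², y = 4.0064 in, Ī = 1.4304 in⁴.
Centroid: ȳ = ΣA·y / ΣA = 2.3653 in.
Transfer each piece to the horizontal centroidal axis using Ī + A·d² with d = y − 2.3653:
  rectangular body: d = -0.76529 in → contributes +17.498 in⁴
  semicircular cap: d = 1.6411 in → contributes +16.702 in⁴
Total I = 34.201 in⁴.

I_x ≈ 34.2 in⁴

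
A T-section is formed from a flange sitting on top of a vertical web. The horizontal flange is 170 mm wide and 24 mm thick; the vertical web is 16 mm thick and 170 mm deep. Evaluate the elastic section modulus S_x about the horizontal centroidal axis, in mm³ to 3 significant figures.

Break the section into simple shapes (no overlaps), measuring from the bottom-left corner of the bounding box.
Flange: 170 × 24, A = 4 080 mm², y = 182 mm, Ī = 195 840 mm⁴.
Web: 16 × 170, A = 2 720 mm², y = 85 mm, Ī = 6 550 667 mm⁴.
Centroid: ȳ = ΣA·y / ΣA = 143.2 mm.
Transfer each piece to the horizontal centroidal axis using Ī + A·d² with d = y − 143.2:
  flange: d = 38.8 mm → contributes +6 338 035 mm⁴
  web: d = -58.2 mm → contributes +15 763 959 mm⁴
Total I = 22 101 995 mm⁴.
Extreme fibre distance c = 143.2 mm; S = I/c = 154 344 mm³.

S_x ≈ 1.54 × 10⁵ mm³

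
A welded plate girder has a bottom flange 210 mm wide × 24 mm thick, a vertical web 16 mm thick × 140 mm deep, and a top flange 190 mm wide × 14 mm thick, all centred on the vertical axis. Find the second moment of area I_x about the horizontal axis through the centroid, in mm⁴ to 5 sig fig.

I_x ≈ 4.9232 × 10⁷ mm⁴

Split into non-overlapping primitives; take the origin at the lower-left of the bounding box.
Bottom plate: 210 × 24, A = 5 040 mm², y = 12 mm, Ī = 241 920 mm⁴.
Web plate: 16 × 140, A = 2 240 mm², y = 94 mm, Ī = 3 658 667 mm⁴.
Top plate: 190 × 14, A = 2 660 mm², y = 171 mm, Ī = 43446.67 mm⁴.
Centroid: ȳ = ΣA·y / ΣA = 73.02817 mm.
Transfer each piece to the horizontal axis through the centroid using Ī + A·d² with d = y − 73.02817:
  bottom plate: d = -61.02817 mm → contributes +19 013 085 mm⁴
  web plate: d = 20.97183 mm → contributes +4 643 858 mm⁴
  top plate: d = 97.97183 mm → contributes +25 575 403 mm⁴
Total I = 49 232 345 mm⁴.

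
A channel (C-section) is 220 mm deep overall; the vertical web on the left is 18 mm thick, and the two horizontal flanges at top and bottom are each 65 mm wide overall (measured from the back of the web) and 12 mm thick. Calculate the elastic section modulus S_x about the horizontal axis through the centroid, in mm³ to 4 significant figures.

Decompose the section into non-overlapping parts with the origin at the bottom-left of its bounding rectangle.
Web: 18 × 220, A = 3 960 mm², y = 110 mm, Ī = 15 972 000 mm⁴.
Top flange (beyond web): 47 × 12, A = 564 mm², y = 214 mm, Ī = 6 768 mm⁴.
Bottom flange (beyond web): 47 × 12, A = 564 mm², y = 6 mm, Ī = 6 768 mm⁴.
By symmetry the centroid is at mid-height, ȳ = 110 mm.
Transfer each piece to the horizontal axis through the centroid using Ī + A·d² with d = y − 110:
  web: d = 0 mm → contributes +15 972 000 mm⁴
  top flange (beyond web): d = 104 mm → contributes +6 106 992 mm⁴
  bottom flange (beyond web): d = -104 mm → contributes +6 106 992 mm⁴
Total I = 28 185 984 mm⁴.
Extreme fibre distance c = 110 mm; S = I/c = 256 236 mm³.

S_x ≈ 2.562 × 10⁵ mm³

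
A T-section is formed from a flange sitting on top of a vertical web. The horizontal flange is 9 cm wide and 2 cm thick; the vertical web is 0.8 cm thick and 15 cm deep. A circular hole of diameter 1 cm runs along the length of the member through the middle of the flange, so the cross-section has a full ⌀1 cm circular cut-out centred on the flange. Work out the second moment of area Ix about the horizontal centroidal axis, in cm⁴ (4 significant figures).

Ix ≈ 741.8 cm⁴

Treat the section as a set of non-overlapping primitives; coordinates are from the bounding-box lower-left.
Flange: 9 × 2, A = 18 cm², y = 16 cm, Ī = 6 cm⁴.
Web: 0.8 × 15, A = 12 cm², y = 7.5 cm, Ī = 225 cm⁴.
Hole (subtracted): ⌀1, A = 0.785398 cm², y = 16 cm, Ī = 0.0490874 cm⁴.
Centroid: ȳ = ΣA·y / ΣA = 12.5086 cm.
Transfer each piece to the horizontal centroidal axis using Ī + A·d² with d = y − 12.5086:
  flange: d = 3.4914 cm → contributes +225.418 cm⁴
  web: d = -5.0086 cm → contributes +526.032 cm⁴
  hole: d = 3.4914 cm → contributes −9.62302 cm⁴
Total I = 741.828 cm⁴.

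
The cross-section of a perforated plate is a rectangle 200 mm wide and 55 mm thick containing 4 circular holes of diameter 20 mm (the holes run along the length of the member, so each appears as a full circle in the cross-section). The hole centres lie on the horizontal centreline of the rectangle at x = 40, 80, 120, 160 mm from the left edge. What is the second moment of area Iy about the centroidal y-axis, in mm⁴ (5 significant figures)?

Iy ≈ 3.4122 × 10⁷ mm⁴

Split into non-overlapping primitives; take the origin at the lower-left of the bounding box.
Plate: 200 × 55, A = 11 000 mm², x = 100 mm, Ī = 36 666 667 mm⁴.
Hole 1 (subtracted): ⌀20, A = 314.1593 mm², x = 40 mm, Ī = 7853.982 mm⁴.
Hole 2 (subtracted): ⌀20, A = 314.1593 mm², x = 80 mm, Ī = 7853.982 mm⁴.
Hole 3 (subtracted): ⌀20, A = 314.1593 mm², x = 120 mm, Ī = 7853.982 mm⁴.
Hole 4 (subtracted): ⌀20, A = 314.1593 mm², x = 160 mm, Ī = 7853.982 mm⁴.
By symmetry the centroid is at mid-width, x̄ = 100 mm.
Transfer each piece to the centroidal y-axis using Ī + A·d² with d = x − 100:
  plate: d = 0 mm → contributes +36 666 667 mm⁴
  hole 1: d = -60 mm → contributes −1 138 827 mm⁴
  hole 2: d = -20 mm → contributes −133517.7 mm⁴
  hole 3: d = 20 mm → contributes −133517.7 mm⁴
  hole 4: d = 60 mm → contributes −1 138 827 mm⁴
Total I = 34 121 977 mm⁴.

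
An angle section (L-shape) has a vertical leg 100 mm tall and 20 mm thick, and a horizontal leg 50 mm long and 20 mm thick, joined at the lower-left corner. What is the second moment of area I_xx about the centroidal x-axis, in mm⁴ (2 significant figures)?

Decompose the section into non-overlapping parts with the origin at the bottom-left of its bounding rectangle.
Vertical leg: 20 × 100, A = 2 000 mm², y = 50 mm, Ī = 1 666 667 mm⁴.
Horizontal leg (remainder): 30 × 20, A = 600 mm², y = 10 mm, Ī = 20 000 mm⁴.
Centroid: ȳ = ΣA·y / ΣA = 40.77 mm.
Transfer each piece to the centroidal x-axis using Ī + A·d² with d = y − 40.77:
  vertical leg: d = 9.231 mm → contributes +1 837 081 mm⁴
  horizontal leg (remainder): d = -30.77 mm → contributes +588 047 mm⁴
Total I = 2 425 128 mm⁴.

I_xx ≈ 2.4 × 10⁶ mm⁴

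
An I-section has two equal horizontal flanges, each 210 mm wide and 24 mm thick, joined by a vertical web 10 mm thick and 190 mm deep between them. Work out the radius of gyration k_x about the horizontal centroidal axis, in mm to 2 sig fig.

k_x ≈ 100 mm

Split into non-overlapping primitives; take the origin at the lower-left of the bounding box.
Bottom flange: 210 × 24, A = 5 040 mm², y = 12 mm, Ī = 241 920 mm⁴.
Web: 10 × 190, A = 1 900 mm², y = 119 mm, Ī = 5 715 833 mm⁴.
Top flange: 210 × 24, A = 5 040 mm², y = 226 mm, Ī = 241 920 mm⁴.
By symmetry the centroid is at mid-height, ȳ = 119 mm.
Transfer each piece to the horizontal centroidal axis using Ī + A·d² with d = y − 119:
  bottom flange: d = -107 mm → contributes +57 944 880 mm⁴
  web: d = 0 mm → contributes +5 715 833 mm⁴
  top flange: d = 107 mm → contributes +57 944 880 mm⁴
Total I = 121 605 593 mm⁴.
Radius of gyration: k = √(I/A) = √(121 605 593 / 11 980) = 100.8 mm.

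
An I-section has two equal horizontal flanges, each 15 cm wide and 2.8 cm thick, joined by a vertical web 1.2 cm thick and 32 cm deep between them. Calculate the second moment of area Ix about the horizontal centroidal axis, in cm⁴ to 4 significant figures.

Split into non-overlapping primitives; take the origin at the lower-left of the bounding box.
Bottom flange: 15 × 2.8, A = 42 cm², y = 1.4 cm, Ī = 27.44 cm⁴.
Web: 1.2 × 32, A = 38.4 cm², y = 18.8 cm, Ī = 3276.8 cm⁴.
Top flange: 15 × 2.8, A = 42 cm², y = 36.2 cm, Ī = 27.44 cm⁴.
By symmetry the centroid is at mid-height, ȳ = 18.8 cm.
Transfer each piece to the horizontal centroidal axis using Ī + A·d² with d = y − 18.8:
  bottom flange: d = -17.4 cm → contributes +12743.4 cm⁴
  web: d = 0 cm → contributes +3276.8 cm⁴
  top flange: d = 17.4 cm → contributes +12743.4 cm⁴
Total I = 28763.5 cm⁴.

Ix ≈ 2.876 × 10⁴ cm⁴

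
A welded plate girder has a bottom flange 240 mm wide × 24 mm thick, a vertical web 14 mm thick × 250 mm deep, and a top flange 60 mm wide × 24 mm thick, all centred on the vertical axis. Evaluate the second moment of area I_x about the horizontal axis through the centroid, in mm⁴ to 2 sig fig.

I_x ≈ 1.2 × 10⁸ mm⁴

Treat the section as a set of non-overlapping primitives; coordinates are from the bounding-box lower-left.
Bottom plate: 240 × 24, A = 5 760 mm², y = 12 mm, Ī = 276 480 mm⁴.
Web plate: 14 × 250, A = 3 500 mm², y = 149 mm, Ī = 18 229 167 mm⁴.
Top plate: 60 × 24, A = 1 440 mm², y = 286 mm, Ī = 69 120 mm⁴.
Centroid: ȳ = ΣA·y / ΣA = 93.69 mm.
Transfer each piece to the horizontal axis through the centroid using Ī + A·d² with d = y − 93.69:
  bottom plate: d = -81.69 mm → contributes +38 712 412 mm⁴
  web plate: d = 55.31 mm → contributes +28 937 185 mm⁴
  top plate: d = 192.3 mm → contributes +53 326 027 mm⁴
Total I = 120 975 624 mm⁴.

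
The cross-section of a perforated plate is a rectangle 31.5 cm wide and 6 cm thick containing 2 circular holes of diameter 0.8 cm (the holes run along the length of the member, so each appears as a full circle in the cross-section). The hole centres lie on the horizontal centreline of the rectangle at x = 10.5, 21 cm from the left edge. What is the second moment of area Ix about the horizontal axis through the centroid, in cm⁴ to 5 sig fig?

Ix ≈ 566.96 cm⁴

Split into non-overlapping primitives; take the origin at the lower-left of the bounding box.
Plate: 31.5 × 6, A = 189 cm², y = 3 cm, Ī = 567 cm⁴.
Hole 1 (subtracted): ⌀0.8, A = 0.5026548 cm², y = 3 cm, Ī = 0.02010619 cm⁴.
Hole 2 (subtracted): ⌀0.8, A = 0.5026548 cm², y = 3 cm, Ī = 0.02010619 cm⁴.
By symmetry the centroid is at mid-height, ȳ = 3 cm.
All pieces are centred on the horizontal axis through the centroid, so I = ΣĪ (holes subtracted) = 566.9598 cm⁴.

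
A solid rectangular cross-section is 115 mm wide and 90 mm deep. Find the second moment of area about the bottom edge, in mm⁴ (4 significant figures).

The section: 115 × 90, A = 10 350 mm², y = 45 mm, Ī = 6 986 250 mm⁴.
Transfer it to a horizontal axis along the bottom face using Ī + A·d² with d = y − 0:
  the section: d = 45 mm → contributes +27 945 000 mm⁴
Total I = 27 945 000 mm⁴.

I_base ≈ 2.795 × 10⁷ mm⁴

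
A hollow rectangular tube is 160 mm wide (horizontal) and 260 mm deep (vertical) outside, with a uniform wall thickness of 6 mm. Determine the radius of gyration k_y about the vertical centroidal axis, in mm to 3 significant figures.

Break the section into simple shapes (no overlaps), measuring from the bottom-left corner of the bounding box.
Outer rectangle: 160 × 260, A = 41 600 mm², x = 80 mm, Ī = 88 746 667 mm⁴.
Inner void (subtracted): 148 × 248, A = 36 704 mm², x = 80 mm, Ī = 66 997 035 mm⁴.
By symmetry the centroid is at mid-width, x̄ = 80 mm.
All pieces are centred on the vertical centroidal axis, so I = ΣĪ (holes subtracted) = 21 749 632 mm⁴.
Radius of gyration: k = √(I/A) = √(21 749 632 / 4 896) = 66.651 mm.

k_y ≈ 66.7 mm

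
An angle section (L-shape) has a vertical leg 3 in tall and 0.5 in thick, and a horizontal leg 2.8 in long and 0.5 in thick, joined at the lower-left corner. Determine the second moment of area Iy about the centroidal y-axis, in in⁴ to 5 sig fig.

Iy ≈ 1.8141 in⁴

Treat the section as a set of non-overlapping primitives; coordinates are from the bounding-box lower-left.
Vertical leg: 0.5 × 3, A = 1.5 in², x = 0.25 in, Ī = 0.03125 in⁴.
Horizontal leg (remainder): 2.3 × 0.5, A = 1.15 in², x = 1.65 in, Ī = 0.5069583 in⁴.
Centroid: x̄ = ΣA·x / ΣA = 0.8575472 in.
Transfer each piece to the centroidal y-axis using Ī + A·d² with d = x − 0.8575472:
  vertical leg: d = -0.6075472 in → contributes +0.5849203 in⁴
  horizontal leg (remainder): d = 0.7924528 in → contributes +1.229137 in⁴
Total I = 1.814057 in⁴.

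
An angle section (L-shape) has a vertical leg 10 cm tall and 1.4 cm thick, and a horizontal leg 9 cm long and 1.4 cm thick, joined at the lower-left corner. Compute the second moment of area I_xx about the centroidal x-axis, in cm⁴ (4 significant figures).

I_xx ≈ 230.2 cm⁴

Treat the section as a set of non-overlapping primitives; coordinates are from the bounding-box lower-left.
Vertical leg: 1.4 × 10, A = 14 cm², y = 5 cm, Ī = 116.667 cm⁴.
Horizontal leg (remainder): 7.6 × 1.4, A = 10.64 cm², y = 0.7 cm, Ī = 1.73787 cm⁴.
Centroid: ȳ = ΣA·y / ΣA = 3.14318 cm.
Transfer each piece to the centroidal x-axis using Ī + A·d² with d = y − 3.14318:
  vertical leg: d = 1.85682 cm → contributes +164.935 cm⁴
  horizontal leg (remainder): d = -2.44318 cm → contributes +65.2495 cm⁴
Total I = 230.185 cm⁴.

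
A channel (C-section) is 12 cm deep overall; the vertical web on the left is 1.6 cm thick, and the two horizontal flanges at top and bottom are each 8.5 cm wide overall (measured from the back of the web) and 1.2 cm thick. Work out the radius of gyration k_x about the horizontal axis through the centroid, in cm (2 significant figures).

Treat the section as a set of non-overlapping primitives; coordinates are from the bounding-box lower-left.
Web: 1.6 × 12, A = 19.2 cm², y = 6 cm, Ī = 230.4 cm⁴.
Top flange (beyond web): 6.9 × 1.2, A = 8.28 cm², y = 11.4 cm, Ī = 0.9936 cm⁴.
Bottom flange (beyond web): 6.9 × 1.2, A = 8.28 cm², y = 0.6 cm, Ī = 0.9936 cm⁴.
By symmetry the centroid is at mid-height, ȳ = 6 cm.
Transfer each piece to the horizontal axis through the centroid using Ī + A·d² with d = y − 6:
  web: d = 0 cm → contributes +230.4 cm⁴
  top flange (beyond web): d = 5.4 cm → contributes +242.4 cm⁴
  bottom flange (beyond web): d = -5.4 cm → contributes +242.4 cm⁴
Total I = 715.3 cm⁴.
Radius of gyration: k = √(I/A) = √(715.3 / 35.76) = 4.472 cm.

k_x ≈ 4.5 cm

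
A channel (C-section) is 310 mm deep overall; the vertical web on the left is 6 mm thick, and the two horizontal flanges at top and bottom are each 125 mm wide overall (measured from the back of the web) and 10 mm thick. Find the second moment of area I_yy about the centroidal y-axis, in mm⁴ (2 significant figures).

Split into non-overlapping primitives; take the origin at the lower-left of the bounding box.
Web: 6 × 310, A = 1 860 mm², x = 3 mm, Ī = 5 580 mm⁴.
Top flange (beyond web): 119 × 10, A = 1 190 mm², x = 65.5 mm, Ī = 1 404 299 mm⁴.
Bottom flange (beyond web): 119 × 10, A = 1 190 mm², x = 65.5 mm, Ī = 1 404 299 mm⁴.
Centroid: x̄ = ΣA·x / ΣA = 38.08 mm.
Transfer each piece to the centroidal y-axis using Ī + A·d² with d = x − 38.08:
  web: d = -35.08 mm → contributes +2 294 840 mm⁴
  top flange (beyond web): d = 27.42 mm → contributes +2 298 842 mm⁴
  bottom flange (beyond web): d = 27.42 mm → contributes +2 298 842 mm⁴
Total I = 6 892 524 mm⁴.

I_yy ≈ 6.9 × 10⁶ mm⁴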